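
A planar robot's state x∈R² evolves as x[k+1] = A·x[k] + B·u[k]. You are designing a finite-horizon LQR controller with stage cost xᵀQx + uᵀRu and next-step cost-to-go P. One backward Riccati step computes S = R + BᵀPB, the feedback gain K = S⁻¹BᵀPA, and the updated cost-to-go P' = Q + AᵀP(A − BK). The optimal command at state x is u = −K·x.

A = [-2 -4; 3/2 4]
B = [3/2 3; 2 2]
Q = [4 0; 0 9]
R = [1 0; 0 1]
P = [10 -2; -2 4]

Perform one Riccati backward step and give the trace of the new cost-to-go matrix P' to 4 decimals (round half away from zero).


BᵀP = [11.0000 5.0000; 26.0000 2.0000]
S = R + BᵀPB = [1 0; 0 1] + [26.5000 43.0000; 43.0000 82.0000] = [27.5000 43.0000; 43.0000 83.0000]
BᵀPA = [-14.5000 -24.0000; -49.0000 -96.0000]
K = S⁻¹·BᵀPA = [2.0842 4.9273; -1.6701 -3.7093]
A−BK = [-0.1159 -0.2630; 0.6719 1.5640]
AᵀP(A−BK) = [9.3847 21.6886; 21.6886 50.1592]
P' = Q + AᵀP(A−BK) = [13.3847 21.6886; 21.6886 59.1592]
tr(P') = 72.5438

72.5438


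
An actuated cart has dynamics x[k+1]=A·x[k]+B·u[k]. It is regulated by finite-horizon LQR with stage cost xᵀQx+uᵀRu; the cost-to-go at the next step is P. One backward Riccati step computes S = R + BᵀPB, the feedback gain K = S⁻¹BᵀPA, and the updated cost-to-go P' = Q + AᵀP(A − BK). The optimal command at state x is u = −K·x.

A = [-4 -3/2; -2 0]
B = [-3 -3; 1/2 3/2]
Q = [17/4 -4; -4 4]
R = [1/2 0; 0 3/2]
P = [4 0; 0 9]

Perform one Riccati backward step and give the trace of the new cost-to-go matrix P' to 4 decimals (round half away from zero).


BᵀP = [-12.0000 4.5000; -12.0000 13.5000]
S = R + BᵀPB = [1/2 0; 0 3/2] + [38.2500 42.7500; 42.7500 56.2500] = [38.7500 42.7500; 42.7500 57.7500]
BᵀPA = [39.0000 18.0000; 21.0000 18.0000]
K = S⁻¹·BᵀPA = [3.3016 0.6581; -2.0804 -0.1755]
A−BK = [-0.3364 -0.0521; -0.5302 -0.0658]
AᵀP(A−BK) = [14.9250 2.0183; 2.0183 0.3126]
P' = Q + AᵀP(A−BK) = [19.1750 -1.9817; -1.9817 4.3126]
tr(P') = 23.4877

23.4877


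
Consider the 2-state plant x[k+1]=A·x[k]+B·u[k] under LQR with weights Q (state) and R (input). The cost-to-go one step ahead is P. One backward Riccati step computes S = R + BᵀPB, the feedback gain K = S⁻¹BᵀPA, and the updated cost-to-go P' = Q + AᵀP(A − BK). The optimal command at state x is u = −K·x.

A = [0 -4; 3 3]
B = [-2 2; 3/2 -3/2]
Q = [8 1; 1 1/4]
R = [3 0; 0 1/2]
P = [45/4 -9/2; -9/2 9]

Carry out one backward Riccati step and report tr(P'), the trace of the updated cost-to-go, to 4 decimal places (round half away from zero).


41.7945

BᵀP = [-29.2500 22.5000; 29.2500 -22.5000]
S = R + BᵀPB = [3 0; 0 1/2] + [92.2500 -92.2500; -92.2500 92.2500] = [95.2500 -92.2500; -92.2500 92.7500]
BᵀPA = [67.5000 184.5000; -67.5000 -184.5000]
K = S⁻¹·BᵀPA = [0.1040 0.2844; -0.6243 -1.7064]
A−BK = [1.4566 -0.0185; 1.9075 0.0139]
AᵀP(A−BK) = [31.8382 0.6243; 0.6243 1.7064]
P' = Q + AᵀP(A−BK) = [39.8382 1.6243; 1.6243 1.9564]
tr(P') = 41.7945


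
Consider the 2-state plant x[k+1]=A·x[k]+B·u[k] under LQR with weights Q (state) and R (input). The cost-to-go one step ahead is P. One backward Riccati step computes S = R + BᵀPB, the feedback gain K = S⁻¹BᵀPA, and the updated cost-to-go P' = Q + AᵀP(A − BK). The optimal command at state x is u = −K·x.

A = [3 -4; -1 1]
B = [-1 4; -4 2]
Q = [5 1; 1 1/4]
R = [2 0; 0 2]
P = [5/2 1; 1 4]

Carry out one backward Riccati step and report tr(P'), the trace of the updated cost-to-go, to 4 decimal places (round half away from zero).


BᵀP = [-6.5000 -17.0000; 12.0000 12.0000]
S = R + BᵀPB = [2 0; 0 2] + [74.5000 -60.0000; -60.0000 72.0000] = [76.5000 -60.0000; -60.0000 74.0000]
BᵀPA = [-2.5000 9.0000; 24.0000 -36.0000]
K = S⁻¹·BᵀPA = [0.6089 -0.7249; 0.8180 -1.0742]
A−BK = [0.3367 -0.4279; -0.2004 0.2489]
AᵀP(A−BK) = [2.3891 -3.0306; -3.0306 3.8515]
P' = Q + AᵀP(A−BK) = [7.3891 -2.0306; -2.0306 4.1015]
tr(P') = 11.4907

11.4907


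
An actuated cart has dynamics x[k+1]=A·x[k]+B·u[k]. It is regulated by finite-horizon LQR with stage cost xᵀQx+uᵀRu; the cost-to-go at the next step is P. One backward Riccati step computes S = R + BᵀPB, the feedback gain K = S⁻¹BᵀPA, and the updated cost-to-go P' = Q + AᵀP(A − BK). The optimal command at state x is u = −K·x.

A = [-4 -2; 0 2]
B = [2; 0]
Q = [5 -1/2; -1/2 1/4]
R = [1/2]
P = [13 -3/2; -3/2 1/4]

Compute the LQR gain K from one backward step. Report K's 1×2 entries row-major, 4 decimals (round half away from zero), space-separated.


BᵀP = [26.0000 -3.0000]
S = R + BᵀPB = [1/2] + [52.0000] = [52.5000]
BᵀPA = [-104.0000 -58.0000]
K = S⁻¹·BᵀPA = [-1.9810 -1.1048]
A−BK = [-0.0381 0.2095; 0.0000 2.0000]
AᵀP(A−BK) = [1.9810 1.1048; 1.1048 0.9238]
P' = Q + AᵀP(A−BK) = [6.9810 0.6048; 0.6048 1.1738]
tr(P') = 8.1548

-1.9810 -1.1048


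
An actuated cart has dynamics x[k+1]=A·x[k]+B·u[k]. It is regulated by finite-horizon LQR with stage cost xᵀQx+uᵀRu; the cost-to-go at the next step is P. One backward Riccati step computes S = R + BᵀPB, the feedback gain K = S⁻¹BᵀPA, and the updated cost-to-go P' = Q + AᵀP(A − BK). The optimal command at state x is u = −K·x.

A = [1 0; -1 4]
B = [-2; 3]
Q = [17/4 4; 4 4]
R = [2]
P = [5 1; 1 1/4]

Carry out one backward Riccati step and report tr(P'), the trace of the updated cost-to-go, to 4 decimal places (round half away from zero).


BᵀP = [-7.0000 -1.2500]
S = R + BᵀPB = [2] + [10.2500] = [12.2500]
BᵀPA = [-5.7500 -5.0000]
K = S⁻¹·BᵀPA = [-0.4694 -0.4082]
A−BK = [0.0612 -0.8163; 0.4082 5.2245]
AᵀP(A−BK) = [0.5510 0.6531; 0.6531 1.9592]
P' = Q + AᵀP(A−BK) = [4.8010 4.6531; 4.6531 5.9592]
tr(P') = 10.7602

10.7602


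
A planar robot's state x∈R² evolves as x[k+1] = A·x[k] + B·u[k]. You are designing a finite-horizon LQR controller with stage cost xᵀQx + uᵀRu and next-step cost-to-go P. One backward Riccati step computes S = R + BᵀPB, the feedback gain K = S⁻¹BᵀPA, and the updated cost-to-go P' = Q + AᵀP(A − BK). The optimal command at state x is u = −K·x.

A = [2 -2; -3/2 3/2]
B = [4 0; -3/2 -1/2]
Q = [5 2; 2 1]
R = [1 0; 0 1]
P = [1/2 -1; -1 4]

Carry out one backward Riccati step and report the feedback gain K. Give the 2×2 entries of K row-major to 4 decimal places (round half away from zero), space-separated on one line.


BᵀP = [3.5000 -10.0000; 0.5000 -2.0000]
S = R + BᵀPB = [1 0; 0 1] + [29.0000 5.0000; 5.0000 1.0000] = [30.0000 5.0000; 5.0000 2.0000]
BᵀPA = [22.0000 -22.0000; 4.0000 -4.0000]
K = S⁻¹·BᵀPA = [0.6857 -0.6857; 0.2857 -0.2857]
A−BK = [-0.7429 0.7429; -0.3286 0.3286]
AᵀP(A−BK) = [0.7714 -0.7714; -0.7714 0.7714]
P' = Q + AᵀP(A−BK) = [5.7714 1.2286; 1.2286 1.7714]
tr(P') = 7.5429

0.6857 -0.6857 0.2857 -0.2857


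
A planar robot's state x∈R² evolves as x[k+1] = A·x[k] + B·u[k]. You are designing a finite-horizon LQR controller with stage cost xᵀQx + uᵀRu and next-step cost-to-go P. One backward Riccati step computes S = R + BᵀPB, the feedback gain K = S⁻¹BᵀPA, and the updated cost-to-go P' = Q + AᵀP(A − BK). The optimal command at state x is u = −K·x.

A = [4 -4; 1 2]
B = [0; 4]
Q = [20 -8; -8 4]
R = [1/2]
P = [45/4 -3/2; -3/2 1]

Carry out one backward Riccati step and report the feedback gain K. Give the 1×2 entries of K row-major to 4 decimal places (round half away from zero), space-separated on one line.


BᵀP = [-6.0000 4.0000]
S = R + BᵀPB = [1/2] + [16.0000] = [16.5000]
BᵀPA = [-20.0000 32.0000]
K = S⁻¹·BᵀPA = [-1.2121 1.9394]
A−BK = [4.0000 -4.0000; 5.8485 -5.7576]
AᵀP(A−BK) = [144.7576 -145.2121; -145.2121 145.9394]
P' = Q + AᵀP(A−BK) = [164.7576 -153.2121; -153.2121 149.9394]
tr(P') = 314.6970

-1.2121 1.9394


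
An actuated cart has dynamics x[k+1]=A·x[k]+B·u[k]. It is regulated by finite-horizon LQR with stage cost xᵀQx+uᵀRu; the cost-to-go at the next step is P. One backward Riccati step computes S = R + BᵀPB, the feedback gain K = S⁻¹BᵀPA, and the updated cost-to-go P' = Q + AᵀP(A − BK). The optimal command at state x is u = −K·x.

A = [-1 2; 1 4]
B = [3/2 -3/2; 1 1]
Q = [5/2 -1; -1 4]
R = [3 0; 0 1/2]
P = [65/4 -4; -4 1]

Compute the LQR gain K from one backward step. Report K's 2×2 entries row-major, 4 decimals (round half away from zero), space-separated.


BᵀP = [20.3750 -5.0000; -28.3750 7.0000]
S = R + BᵀPB = [3 0; 0 1/2] + [25.5625 -35.5625; -35.5625 49.5625] = [28.5625 -35.5625; -35.5625 50.0625]
BᵀPA = [-25.3750 20.7500; 35.3750 -28.7500]
K = S⁻¹·BᵀPA = [-0.0745 0.0991; 0.6537 -0.5039]
A−BK = [0.0923 1.0955; 0.4208 4.4048]
AᵀP(A−BK) = [0.2351 -0.1604; -0.1604 0.4570]
P' = Q + AᵀP(A−BK) = [2.7351 -1.1604; -1.1604 4.4570]
tr(P') = 7.1921

-0.0745 0.0991 0.6537 -0.5039


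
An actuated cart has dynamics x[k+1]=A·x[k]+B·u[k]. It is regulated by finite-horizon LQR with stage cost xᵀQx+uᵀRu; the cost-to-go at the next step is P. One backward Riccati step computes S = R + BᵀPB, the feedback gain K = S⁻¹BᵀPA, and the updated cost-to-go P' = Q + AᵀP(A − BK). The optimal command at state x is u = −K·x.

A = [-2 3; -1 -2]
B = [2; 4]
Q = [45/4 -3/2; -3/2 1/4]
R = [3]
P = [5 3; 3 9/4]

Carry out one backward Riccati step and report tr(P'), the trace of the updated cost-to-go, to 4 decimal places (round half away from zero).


19.1051

BᵀP = [22.0000 15.0000]
S = R + BᵀPB = [3] + [104.0000] = [107.0000]
BᵀPA = [-59.0000 36.0000]
K = S⁻¹·BᵀPA = [-0.5514 0.3364]
A−BK = [-0.8972 2.3271; 1.2056 -3.3458]
AᵀP(A−BK) = [1.7173 -2.6495; -2.6495 5.8879]
P' = Q + AᵀP(A−BK) = [12.9673 -4.1495; -4.1495 6.1379]
tr(P') = 19.1051


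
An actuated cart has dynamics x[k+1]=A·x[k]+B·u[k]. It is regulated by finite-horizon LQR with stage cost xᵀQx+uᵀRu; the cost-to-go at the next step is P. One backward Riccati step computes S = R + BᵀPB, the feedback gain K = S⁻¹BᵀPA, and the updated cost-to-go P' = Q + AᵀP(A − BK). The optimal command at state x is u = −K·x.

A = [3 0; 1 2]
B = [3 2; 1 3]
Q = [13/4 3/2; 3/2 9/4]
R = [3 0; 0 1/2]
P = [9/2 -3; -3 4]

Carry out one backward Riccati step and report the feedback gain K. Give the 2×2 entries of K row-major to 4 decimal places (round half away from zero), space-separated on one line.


0.8911 -0.5042 0.0353 0.8122

BᵀP = [10.5000 -5.0000; 0.0000 6.0000]
S = R + BᵀPB = [3 0; 0 1/2] + [26.5000 6.0000; 6.0000 18.0000] = [29.5000 6.0000; 6.0000 18.5000]
BᵀPA = [26.5000 -10.0000; 6.0000 12.0000]
K = S⁻¹·BᵀPA = [0.8911 -0.5042; 0.0353 0.8122]
A−BK = [0.2560 -0.1118; 0.0029 0.0677]
AᵀP(A−BK) = [2.6734 -1.5125; -1.5125 1.2124]
P' = Q + AᵀP(A−BK) = [5.9234 -0.0125; -0.0125 3.4624]
tr(P') = 9.3857


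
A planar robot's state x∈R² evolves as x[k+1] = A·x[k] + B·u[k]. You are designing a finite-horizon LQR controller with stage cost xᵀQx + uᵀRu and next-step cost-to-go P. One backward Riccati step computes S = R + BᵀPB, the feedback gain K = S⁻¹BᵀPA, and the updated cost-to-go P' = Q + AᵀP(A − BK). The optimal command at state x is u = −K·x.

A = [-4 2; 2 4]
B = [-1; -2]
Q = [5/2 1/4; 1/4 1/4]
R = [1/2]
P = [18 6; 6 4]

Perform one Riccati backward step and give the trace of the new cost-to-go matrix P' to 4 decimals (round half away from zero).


BᵀP = [-30.0000 -14.0000]
S = R + BᵀPB = [1/2] + [58.0000] = [58.5000]
BᵀPA = [92.0000 -116.0000]
K = S⁻¹·BᵀPA = [1.5726 -1.9829]
A−BK = [-2.4274 0.0171; 5.1453 0.0342]
AᵀP(A−BK) = [63.3162 -1.5726; -1.5726 1.9829]
P' = Q + AᵀP(A−BK) = [65.8162 -1.3226; -1.3226 2.2329]
tr(P') = 68.0491

68.0491


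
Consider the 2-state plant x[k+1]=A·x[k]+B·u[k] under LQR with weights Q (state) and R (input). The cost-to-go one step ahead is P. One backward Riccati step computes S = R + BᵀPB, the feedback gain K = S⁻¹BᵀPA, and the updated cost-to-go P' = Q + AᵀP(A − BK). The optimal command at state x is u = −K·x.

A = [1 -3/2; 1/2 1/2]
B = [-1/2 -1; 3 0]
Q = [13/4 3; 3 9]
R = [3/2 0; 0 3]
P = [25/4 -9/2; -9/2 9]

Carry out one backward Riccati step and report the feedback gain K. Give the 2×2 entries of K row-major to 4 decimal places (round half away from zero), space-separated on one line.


0.0767 0.2758 -0.5702 0.7610

BᵀP = [-16.6250 29.2500; -6.2500 4.5000]
S = R + BᵀPB = [3/2 0; 0 3] + [96.0625 16.6250; 16.6250 6.2500] = [97.5625 16.6250; 16.6250 9.2500]
BᵀPA = [-2.0000 39.5625; -4.0000 11.6250]
K = S⁻¹·BᵀPA = [0.0767 0.2758; -0.5702 0.7610]
A−BK = [0.4681 -0.6011; 0.2700 -0.3275]
AᵀP(A−BK) = [1.8724 -2.4043; -2.4043 3.3032]
P' = Q + AᵀP(A−BK) = [5.1224 0.5957; 0.5957 12.3032]
tr(P') = 17.4257


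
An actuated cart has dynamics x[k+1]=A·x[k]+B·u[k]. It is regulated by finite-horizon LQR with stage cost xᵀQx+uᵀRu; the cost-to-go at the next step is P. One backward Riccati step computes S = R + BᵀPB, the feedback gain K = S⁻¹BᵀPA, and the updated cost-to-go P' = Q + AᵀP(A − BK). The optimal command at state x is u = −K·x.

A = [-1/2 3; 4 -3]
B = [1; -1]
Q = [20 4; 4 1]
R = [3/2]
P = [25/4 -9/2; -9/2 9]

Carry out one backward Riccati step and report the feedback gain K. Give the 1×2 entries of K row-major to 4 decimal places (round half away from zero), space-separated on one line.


BᵀP = [10.7500 -13.5000]
S = R + BᵀPB = [3/2] + [24.2500] = [25.7500]
BᵀPA = [-59.3750 72.7500]
K = S⁻¹·BᵀPA = [-2.3058 2.8252]
A−BK = [1.8058 0.1748; 1.6942 -0.1748]
AᵀP(A−BK) = [26.6541 -10.3762; -10.3762 12.7136]
P' = Q + AᵀP(A−BK) = [46.6541 -6.3762; -6.3762 13.7136]
tr(P') = 60.3677

-2.3058 2.8252


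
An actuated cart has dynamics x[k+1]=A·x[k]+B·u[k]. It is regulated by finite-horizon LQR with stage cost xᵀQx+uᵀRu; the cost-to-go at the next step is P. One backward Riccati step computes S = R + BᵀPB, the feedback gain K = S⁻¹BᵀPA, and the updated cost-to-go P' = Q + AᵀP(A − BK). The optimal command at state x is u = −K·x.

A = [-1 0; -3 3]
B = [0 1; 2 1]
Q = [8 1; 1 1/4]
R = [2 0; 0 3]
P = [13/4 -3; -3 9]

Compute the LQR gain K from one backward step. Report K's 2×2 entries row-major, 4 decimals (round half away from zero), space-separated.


-1.0843 1.3663 -0.5663 0.1735

BᵀP = [-6.0000 18.0000; 0.2500 6.0000]
S = R + BᵀPB = [2 0; 0 3] + [36.0000 12.0000; 12.0000 6.2500] = [38.0000 12.0000; 12.0000 9.2500]
BᵀPA = [-48.0000 54.0000; -18.2500 18.0000]
K = S⁻¹·BᵀPA = [-1.0843 1.3663; -0.5663 0.1735]
A−BK = [-0.4337 -0.1735; -0.2651 0.0940]
AᵀP(A−BK) = [3.8675 -3.2530; -3.2530 4.0988]
P' = Q + AᵀP(A−BK) = [11.8675 -2.2530; -2.2530 4.3488]
tr(P') = 16.2163


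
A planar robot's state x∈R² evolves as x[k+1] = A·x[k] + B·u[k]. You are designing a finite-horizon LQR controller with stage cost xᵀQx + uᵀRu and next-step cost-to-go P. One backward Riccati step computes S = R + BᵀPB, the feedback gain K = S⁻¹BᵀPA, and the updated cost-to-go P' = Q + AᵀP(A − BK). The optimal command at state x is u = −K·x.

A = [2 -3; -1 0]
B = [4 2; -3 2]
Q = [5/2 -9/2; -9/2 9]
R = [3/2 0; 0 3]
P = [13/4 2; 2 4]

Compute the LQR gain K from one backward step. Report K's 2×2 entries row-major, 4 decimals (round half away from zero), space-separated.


BᵀP = [7.0000 -4.0000; 10.5000 12.0000]
S = R + BᵀPB = [3/2 0; 0 3] + [40.0000 6.0000; 6.0000 45.0000] = [41.5000 6.0000; 6.0000 48.0000]
BᵀPA = [18.0000 -21.0000; 9.0000 -31.5000]
K = S⁻¹·BᵀPA = [0.4141 -0.4187; 0.1357 -0.6039]
A−BK = [0.0721 -0.1173; -0.0291 -0.0483]
AᵀP(A−BK) = [0.3244 -0.5280; -0.5280 1.4339]
P' = Q + AᵀP(A−BK) = [2.8244 -5.0280; -5.0280 10.4339]
tr(P') = 13.2582

0.4141 -0.4187 0.1357 -0.6039


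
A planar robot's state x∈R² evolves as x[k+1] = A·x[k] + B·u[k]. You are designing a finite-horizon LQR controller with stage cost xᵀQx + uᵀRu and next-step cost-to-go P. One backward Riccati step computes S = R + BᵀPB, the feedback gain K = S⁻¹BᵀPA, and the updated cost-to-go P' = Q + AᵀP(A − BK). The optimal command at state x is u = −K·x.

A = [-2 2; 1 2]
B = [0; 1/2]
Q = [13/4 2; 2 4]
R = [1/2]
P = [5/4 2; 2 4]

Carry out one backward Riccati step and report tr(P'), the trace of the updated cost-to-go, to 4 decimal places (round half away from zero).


21.2500

BᵀP = [1.0000 2.0000]
S = R + BᵀPB = [1/2] + [1.0000] = [1.5000]
BᵀPA = [0.0000 6.0000]
K = S⁻¹·BᵀPA = [0.0000 4.0000]
A−BK = [-2.0000 2.0000; 1.0000 0.0000]
AᵀP(A−BK) = [1.0000 -1.0000; -1.0000 13.0000]
P' = Q + AᵀP(A−BK) = [4.2500 1.0000; 1.0000 17.0000]
tr(P') = 21.2500


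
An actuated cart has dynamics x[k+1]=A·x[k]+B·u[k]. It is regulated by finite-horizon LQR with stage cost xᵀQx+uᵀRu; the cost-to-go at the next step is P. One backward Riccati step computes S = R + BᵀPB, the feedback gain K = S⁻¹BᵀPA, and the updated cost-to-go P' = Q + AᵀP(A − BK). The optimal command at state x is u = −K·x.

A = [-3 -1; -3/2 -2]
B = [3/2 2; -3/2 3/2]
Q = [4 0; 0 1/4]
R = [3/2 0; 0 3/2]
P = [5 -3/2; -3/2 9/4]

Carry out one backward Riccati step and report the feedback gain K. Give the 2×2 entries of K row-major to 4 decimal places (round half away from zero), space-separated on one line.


BᵀP = [9.7500 -5.6250; 7.7500 0.3750]
S = R + BᵀPB = [3/2 0; 0 3/2] + [23.0625 11.0625; 11.0625 16.0625] = [24.5625 11.0625; 11.0625 17.5625]
BᵀPA = [-20.8125 1.5000; -23.8125 -8.5000]
K = S⁻¹·BᵀPA = [-0.3304 0.3896; -1.1478 -0.7294]
A−BK = [-0.2089 -0.1256; -0.2740 -0.3216]
AᵀP(A−BK) = [2.3551 1.2397; 1.2397 1.2160]
P' = Q + AᵀP(A−BK) = [6.3551 1.2397; 1.2397 1.4660]
tr(P') = 7.8211

-0.3304 0.3896 -1.1478 -0.7294


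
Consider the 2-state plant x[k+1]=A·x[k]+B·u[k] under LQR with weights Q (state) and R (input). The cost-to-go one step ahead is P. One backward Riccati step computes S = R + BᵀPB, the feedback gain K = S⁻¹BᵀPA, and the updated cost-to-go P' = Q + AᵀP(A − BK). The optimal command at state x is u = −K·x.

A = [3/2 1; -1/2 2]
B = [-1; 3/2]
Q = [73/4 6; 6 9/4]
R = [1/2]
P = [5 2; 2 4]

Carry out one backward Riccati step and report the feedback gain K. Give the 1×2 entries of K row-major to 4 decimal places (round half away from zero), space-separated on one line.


-0.5882 0.7059

BᵀP = [-2.0000 4.0000]
S = R + BᵀPB = [1/2] + [8.0000] = [8.5000]
BᵀPA = [-5.0000 6.0000]
K = S⁻¹·BᵀPA = [-0.5882 0.7059]
A−BK = [0.9118 1.7059; 0.3824 0.9412]
AᵀP(A−BK) = [6.3088 12.0294; 12.0294 24.7647]
P' = Q + AᵀP(A−BK) = [24.5588 18.0294; 18.0294 27.0147]
tr(P') = 51.5735


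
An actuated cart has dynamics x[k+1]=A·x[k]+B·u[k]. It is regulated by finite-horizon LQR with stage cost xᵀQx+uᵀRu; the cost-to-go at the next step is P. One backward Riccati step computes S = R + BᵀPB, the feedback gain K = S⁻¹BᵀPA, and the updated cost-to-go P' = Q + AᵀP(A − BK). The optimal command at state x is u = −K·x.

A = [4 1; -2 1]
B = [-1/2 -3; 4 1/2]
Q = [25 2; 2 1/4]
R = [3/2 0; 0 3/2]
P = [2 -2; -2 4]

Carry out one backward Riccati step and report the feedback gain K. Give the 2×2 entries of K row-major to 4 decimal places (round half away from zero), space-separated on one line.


BᵀP = [-9.0000 17.0000; -7.0000 8.0000]
S = R + BᵀPB = [3/2 0; 0 3/2] + [72.5000 35.5000; 35.5000 25.0000] = [74.0000 35.5000; 35.5000 26.5000]
BᵀPA = [-70.0000 8.0000; -44.0000 1.0000]
K = S⁻¹·BᵀPA = [-0.4181 0.2519; -1.1002 -0.2997]
A−BK = [0.4902 0.2269; 0.2226 0.1423]
AᵀP(A−BK) = [2.3204 0.4452; 0.4452 0.2847]
P' = Q + AᵀP(A−BK) = [27.3204 2.4452; 2.4452 0.5347]
tr(P') = 27.8551

-0.4181 0.2519 -1.1002 -0.2997


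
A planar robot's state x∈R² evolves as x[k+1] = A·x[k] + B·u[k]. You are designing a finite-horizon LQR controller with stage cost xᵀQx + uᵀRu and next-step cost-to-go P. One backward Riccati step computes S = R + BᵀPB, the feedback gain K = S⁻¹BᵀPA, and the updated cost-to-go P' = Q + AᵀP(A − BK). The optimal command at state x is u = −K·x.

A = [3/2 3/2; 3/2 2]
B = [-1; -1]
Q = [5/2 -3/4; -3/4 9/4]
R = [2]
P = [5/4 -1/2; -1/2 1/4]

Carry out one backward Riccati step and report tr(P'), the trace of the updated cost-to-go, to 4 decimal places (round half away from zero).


BᵀP = [-0.7500 0.2500]
S = R + BᵀPB = [2] + [0.5000] = [2.5000]
BᵀPA = [-0.7500 -0.6250]
K = S⁻¹·BᵀPA = [-0.3000 -0.2500]
A−BK = [1.2000 1.2500; 1.2000 1.7500]
AᵀP(A−BK) = [0.9000 0.7500; 0.7500 0.6563]
P' = Q + AᵀP(A−BK) = [3.4000 0.0000; 0.0000 2.9063]
tr(P') = 6.3063

6.3063


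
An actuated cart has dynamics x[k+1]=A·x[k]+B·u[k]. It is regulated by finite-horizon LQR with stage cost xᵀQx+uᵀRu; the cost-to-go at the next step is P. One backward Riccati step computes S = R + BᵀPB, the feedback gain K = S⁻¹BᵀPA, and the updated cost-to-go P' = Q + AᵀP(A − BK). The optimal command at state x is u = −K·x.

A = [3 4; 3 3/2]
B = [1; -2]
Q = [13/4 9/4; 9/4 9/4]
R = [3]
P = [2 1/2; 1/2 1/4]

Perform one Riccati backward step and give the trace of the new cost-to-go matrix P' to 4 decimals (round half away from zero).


BᵀP = [1.0000 0.0000]
S = R + BᵀPB = [3] + [1.0000] = [4.0000]
BᵀPA = [3.0000 4.0000]
K = S⁻¹·BᵀPA = [0.7500 1.0000]
A−BK = [2.2500 3.0000; 4.5000 3.5000]
AᵀP(A−BK) = [27.0000 30.3750; 30.3750 34.5625]
P' = Q + AᵀP(A−BK) = [30.2500 32.6250; 32.6250 36.8125]
tr(P') = 67.0625

67.0625


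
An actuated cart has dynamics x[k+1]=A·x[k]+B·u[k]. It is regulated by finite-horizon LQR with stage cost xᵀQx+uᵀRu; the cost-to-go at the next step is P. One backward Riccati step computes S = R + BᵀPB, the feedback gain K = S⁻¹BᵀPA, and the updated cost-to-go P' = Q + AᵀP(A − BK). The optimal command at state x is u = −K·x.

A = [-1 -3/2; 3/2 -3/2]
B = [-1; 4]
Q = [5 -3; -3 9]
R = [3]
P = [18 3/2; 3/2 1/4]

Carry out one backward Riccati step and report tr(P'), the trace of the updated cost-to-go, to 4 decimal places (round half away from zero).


39.0962

BᵀP = [-12.0000 -0.5000]
S = R + BᵀPB = [3] + [10.0000] = [13.0000]
BᵀPA = [11.2500 18.7500]
K = S⁻¹·BᵀPA = [0.8654 1.4423]
A−BK = [-0.1346 -0.0577; -1.9615 -7.2692]
AᵀP(A−BK) = [4.3269 9.0865; 9.0865 20.7692]
P' = Q + AᵀP(A−BK) = [9.3269 6.0865; 6.0865 29.7692]
tr(P') = 39.0962


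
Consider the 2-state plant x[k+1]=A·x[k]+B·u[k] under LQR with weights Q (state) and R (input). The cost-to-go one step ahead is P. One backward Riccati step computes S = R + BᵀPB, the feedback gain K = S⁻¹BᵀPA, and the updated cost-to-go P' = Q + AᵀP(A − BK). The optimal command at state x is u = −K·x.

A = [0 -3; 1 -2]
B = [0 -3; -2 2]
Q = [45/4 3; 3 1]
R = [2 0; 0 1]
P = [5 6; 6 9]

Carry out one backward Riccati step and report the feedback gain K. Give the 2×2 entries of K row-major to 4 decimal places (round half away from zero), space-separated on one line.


-0.4737 1.8947 0.0000 0.9000

BᵀP = [-12.0000 -18.0000; -3.0000 0.0000]
S = R + BᵀPB = [2 0; 0 1] + [36.0000 0.0000; 0.0000 9.0000] = [38.0000 0.0000; 0.0000 10.0000]
BᵀPA = [-18.0000 72.0000; 0.0000 9.0000]
K = S⁻¹·BᵀPA = [-0.4737 1.8947; 0.0000 0.9000]
A−BK = [0.0000 -0.3000; 0.0526 -0.0105]
AᵀP(A−BK) = [0.4737 -1.8947; -1.8947 8.4789]
P' = Q + AᵀP(A−BK) = [11.7237 1.1053; 1.1053 9.4789]
tr(P') = 21.2026


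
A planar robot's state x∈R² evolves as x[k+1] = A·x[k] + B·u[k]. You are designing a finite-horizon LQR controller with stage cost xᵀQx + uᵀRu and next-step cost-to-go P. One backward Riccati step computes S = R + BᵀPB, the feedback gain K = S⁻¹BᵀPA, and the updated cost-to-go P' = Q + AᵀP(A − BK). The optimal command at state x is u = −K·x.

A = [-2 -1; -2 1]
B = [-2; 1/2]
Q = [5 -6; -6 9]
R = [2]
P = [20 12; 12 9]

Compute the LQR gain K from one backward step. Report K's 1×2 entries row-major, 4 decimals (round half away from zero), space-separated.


1.7759 0.2407

BᵀP = [-34.0000 -19.5000]
S = R + BᵀPB = [2] + [58.2500] = [60.2500]
BᵀPA = [107.0000 14.5000]
K = S⁻¹·BᵀPA = [1.7759 0.2407]
A−BK = [1.5519 -0.5187; -2.8880 0.8797]
AᵀP(A−BK) = [21.9751 -3.7510; -3.7510 1.5104]
P' = Q + AᵀP(A−BK) = [26.9751 -9.7510; -9.7510 10.5104]
tr(P') = 37.4855


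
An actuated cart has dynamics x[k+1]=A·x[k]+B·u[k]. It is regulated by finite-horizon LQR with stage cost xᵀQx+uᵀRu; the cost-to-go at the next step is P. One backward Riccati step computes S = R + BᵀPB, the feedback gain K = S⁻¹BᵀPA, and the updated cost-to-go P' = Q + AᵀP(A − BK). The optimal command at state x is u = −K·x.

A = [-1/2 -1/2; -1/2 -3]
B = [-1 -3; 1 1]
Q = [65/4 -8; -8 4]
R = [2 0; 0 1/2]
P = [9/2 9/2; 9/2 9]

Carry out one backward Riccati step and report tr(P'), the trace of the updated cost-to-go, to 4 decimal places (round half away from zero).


51.6042

BᵀP = [0.0000 4.5000; -9.0000 -4.5000]
S = R + BᵀPB = [2 0; 0 1/2] + [4.5000 4.5000; 4.5000 22.5000] = [6.5000 4.5000; 4.5000 23.0000]
BᵀPA = [-2.2500 -13.5000; 6.7500 18.0000]
K = S⁻¹·BᵀPA = [-0.6354 -3.0290; 0.4178 1.3752]
A−BK = [0.1180 0.5967; -0.2824 -1.3462]
AᵀP(A−BK) = [1.3752 6.4018; 6.4018 29.9790]
P' = Q + AᵀP(A−BK) = [17.6252 -1.5982; -1.5982 33.9790]
tr(P') = 51.6042


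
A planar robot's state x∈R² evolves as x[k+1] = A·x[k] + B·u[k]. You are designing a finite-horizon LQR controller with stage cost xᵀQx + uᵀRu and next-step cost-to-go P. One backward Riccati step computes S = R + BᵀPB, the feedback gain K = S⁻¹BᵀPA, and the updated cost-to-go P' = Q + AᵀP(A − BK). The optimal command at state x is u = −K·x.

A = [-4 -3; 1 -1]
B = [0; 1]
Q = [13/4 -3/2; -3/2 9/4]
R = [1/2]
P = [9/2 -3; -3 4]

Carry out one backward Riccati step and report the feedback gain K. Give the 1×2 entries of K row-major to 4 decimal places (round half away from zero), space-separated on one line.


BᵀP = [-3.0000 4.0000]
S = R + BᵀPB = [1/2] + [4.0000] = [4.5000]
BᵀPA = [16.0000 5.0000]
K = S⁻¹·BᵀPA = [3.5556 1.1111]
A−BK = [-4.0000 -3.0000; -2.5556 -2.1111]
AᵀP(A−BK) = [43.1111 29.2222; 29.2222 20.9444]
P' = Q + AᵀP(A−BK) = [46.3611 27.7222; 27.7222 23.1944]
tr(P') = 69.5556

3.5556 1.1111


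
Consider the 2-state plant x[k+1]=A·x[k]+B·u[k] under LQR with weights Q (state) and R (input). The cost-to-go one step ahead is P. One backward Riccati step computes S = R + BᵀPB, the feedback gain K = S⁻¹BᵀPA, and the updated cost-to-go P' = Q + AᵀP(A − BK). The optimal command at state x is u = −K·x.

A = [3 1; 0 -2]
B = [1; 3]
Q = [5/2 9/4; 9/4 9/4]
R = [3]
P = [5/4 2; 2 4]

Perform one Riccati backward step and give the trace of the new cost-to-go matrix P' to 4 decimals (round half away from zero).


BᵀP = [7.2500 14.0000]
S = R + BᵀPB = [3] + [49.2500] = [52.2500]
BᵀPA = [21.7500 -20.7500]
K = S⁻¹·BᵀPA = [0.4163 -0.3971]
A−BK = [2.5837 1.3971; -1.2488 -0.8086]
AᵀP(A−BK) = [2.1962 0.3876; 0.3876 1.0096]
P' = Q + AᵀP(A−BK) = [4.6962 2.6376; 2.6376 3.2596]
tr(P') = 7.9557

7.9557


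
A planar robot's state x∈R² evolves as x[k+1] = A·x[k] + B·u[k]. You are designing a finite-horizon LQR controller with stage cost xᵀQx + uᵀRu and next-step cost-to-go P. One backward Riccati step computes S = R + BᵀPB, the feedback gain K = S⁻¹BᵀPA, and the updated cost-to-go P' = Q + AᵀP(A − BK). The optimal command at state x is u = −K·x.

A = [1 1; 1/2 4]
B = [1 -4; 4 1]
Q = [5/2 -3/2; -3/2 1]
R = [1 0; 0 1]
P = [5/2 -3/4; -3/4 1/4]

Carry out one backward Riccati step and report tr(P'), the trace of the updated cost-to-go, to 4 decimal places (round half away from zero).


BᵀP = [-0.5000 0.2500; -10.7500 3.2500]
S = R + BᵀPB = [1 0; 0 1] + [0.5000 2.2500; 2.2500 46.2500] = [1.5000 2.2500; 2.2500 47.2500]
BᵀPA = [-0.3750 0.5000; -9.1250 2.2500]
K = S⁻¹·BᵀPA = [0.0427 0.2821; -0.1952 0.0342]
A−BK = [0.1766 0.8547; 0.5242 2.8376]
AᵀP(A−BK) = [0.0477 0.0427; 0.0427 0.2821]
P' = Q + AᵀP(A−BK) = [2.5477 -1.4573; -1.4573 1.2821]
tr(P') = 3.8298

3.8298


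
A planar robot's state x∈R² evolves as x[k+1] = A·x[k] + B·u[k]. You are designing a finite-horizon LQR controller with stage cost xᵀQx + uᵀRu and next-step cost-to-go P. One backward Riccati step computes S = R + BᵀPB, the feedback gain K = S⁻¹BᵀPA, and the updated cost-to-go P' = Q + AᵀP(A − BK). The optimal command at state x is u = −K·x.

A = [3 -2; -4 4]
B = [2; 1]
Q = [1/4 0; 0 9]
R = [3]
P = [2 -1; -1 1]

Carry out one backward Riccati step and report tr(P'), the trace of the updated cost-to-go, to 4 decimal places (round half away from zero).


73.6250

BᵀP = [3.0000 -1.0000]
S = R + BᵀPB = [3] + [5.0000] = [8.0000]
BᵀPA = [13.0000 -10.0000]
K = S⁻¹·BᵀPA = [1.6250 -1.2500]
A−BK = [-0.2500 0.5000; -5.6250 5.2500]
AᵀP(A−BK) = [36.8750 -31.7500; -31.7500 27.5000]
P' = Q + AᵀP(A−BK) = [37.1250 -31.7500; -31.7500 36.5000]
tr(P') = 73.6250


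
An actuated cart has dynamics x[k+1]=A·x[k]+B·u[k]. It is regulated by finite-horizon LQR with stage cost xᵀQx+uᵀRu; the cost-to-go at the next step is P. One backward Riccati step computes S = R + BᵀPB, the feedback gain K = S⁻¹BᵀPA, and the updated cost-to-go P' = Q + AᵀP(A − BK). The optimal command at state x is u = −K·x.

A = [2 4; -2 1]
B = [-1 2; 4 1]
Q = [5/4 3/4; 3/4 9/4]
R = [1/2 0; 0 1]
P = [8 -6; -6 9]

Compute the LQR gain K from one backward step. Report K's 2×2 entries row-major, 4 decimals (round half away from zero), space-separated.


-0.6694 -0.2349 0.6262 1.7685

BᵀP = [-32.0000 42.0000; 10.0000 -3.0000]
S = R + BᵀPB = [1/2 0; 0 1] + [200.0000 -22.0000; -22.0000 17.0000] = [200.5000 -22.0000; -22.0000 18.0000]
BᵀPA = [-148.0000 -86.0000; 26.0000 37.0000]
K = S⁻¹·BᵀPA = [-0.6694 -0.2349; 0.6262 1.7685]
A−BK = [0.0781 0.2282; 0.0515 0.1710]
AᵀP(A−BK) = [0.6406 1.2573; 1.2573 3.3666]
P' = Q + AᵀP(A−BK) = [1.8906 2.0073; 2.0073 5.6166]
tr(P') = 7.5072


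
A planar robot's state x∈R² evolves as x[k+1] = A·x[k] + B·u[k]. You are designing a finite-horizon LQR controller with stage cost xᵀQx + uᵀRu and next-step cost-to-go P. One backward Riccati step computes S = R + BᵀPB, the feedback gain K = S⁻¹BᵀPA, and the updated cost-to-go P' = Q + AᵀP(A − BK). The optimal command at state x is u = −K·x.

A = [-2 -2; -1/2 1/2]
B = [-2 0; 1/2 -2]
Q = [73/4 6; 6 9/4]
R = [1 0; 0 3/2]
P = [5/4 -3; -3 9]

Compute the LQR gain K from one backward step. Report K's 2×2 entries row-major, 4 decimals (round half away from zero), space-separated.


BᵀP = [-4.0000 10.5000; 6.0000 -18.0000]
S = R + BᵀPB = [1 0; 0 3/2] + [13.2500 -21.0000; -21.0000 36.0000] = [14.2500 -21.0000; -21.0000 37.5000]
BᵀPA = [2.7500 13.2500; -3.0000 -21.0000]
K = S⁻¹·BᵀPA = [0.4297 0.5984; 0.1606 -0.2249]
A−BK = [-1.1406 -0.8032; -0.3936 -0.2490]
AᵀP(A−BK) = [0.5502 0.4297; 0.4297 0.5984]
P' = Q + AᵀP(A−BK) = [18.8002 6.4297; 6.4297 2.8484]
tr(P') = 21.6486

0.4297 0.5984 0.1606 -0.2249


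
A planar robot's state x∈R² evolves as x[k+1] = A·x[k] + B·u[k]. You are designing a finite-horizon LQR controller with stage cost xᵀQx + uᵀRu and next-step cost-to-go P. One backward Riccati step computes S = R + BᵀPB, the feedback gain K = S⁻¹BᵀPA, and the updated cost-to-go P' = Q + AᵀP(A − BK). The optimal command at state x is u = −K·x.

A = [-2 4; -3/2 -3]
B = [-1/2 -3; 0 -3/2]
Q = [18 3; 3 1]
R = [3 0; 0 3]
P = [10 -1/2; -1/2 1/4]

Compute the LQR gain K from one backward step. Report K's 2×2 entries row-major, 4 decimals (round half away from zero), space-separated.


BᵀP = [-5.0000 0.2500; -29.2500 1.1250]
S = R + BᵀPB = [3 0; 0 3] + [2.5000 14.6250; 14.6250 86.0625] = [5.5000 14.6250; 14.6250 89.0625]
BᵀPA = [9.6250 -20.7500; 56.8125 -120.3750]
K = S⁻¹·BᵀPA = [0.0955 -0.3173; 0.6222 -1.2995]
A−BK = [-0.0856 -0.0571; -0.5667 -4.9492]
AᵀP(A−BK) = [1.2939 -1.9946; -1.9946 11.2417]
P' = Q + AᵀP(A−BK) = [19.2939 1.0054; 1.0054 12.2417]
tr(P') = 31.5356

0.0955 -0.3173 0.6222 -1.2995


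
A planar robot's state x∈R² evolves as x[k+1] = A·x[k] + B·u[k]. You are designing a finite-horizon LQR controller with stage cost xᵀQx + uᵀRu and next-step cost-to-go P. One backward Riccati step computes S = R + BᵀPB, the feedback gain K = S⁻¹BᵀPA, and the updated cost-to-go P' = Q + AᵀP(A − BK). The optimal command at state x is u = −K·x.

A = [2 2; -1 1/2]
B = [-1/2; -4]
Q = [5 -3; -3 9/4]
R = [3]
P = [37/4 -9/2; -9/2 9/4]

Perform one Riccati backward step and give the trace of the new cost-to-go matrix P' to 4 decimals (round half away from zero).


BᵀP = [13.3750 -6.7500]
S = R + BᵀPB = [3] + [20.3125] = [23.3125]
BᵀPA = [33.5000 23.3750]
K = S⁻¹·BᵀPA = [1.4370 1.0027]
A−BK = [2.7185 2.5013; 4.7480 4.5107]
AᵀP(A−BK) = [9.1106 6.7852; 6.7852 5.1248]
P' = Q + AᵀP(A−BK) = [14.1106 3.7852; 3.7852 7.3748]
tr(P') = 21.4854

21.4854


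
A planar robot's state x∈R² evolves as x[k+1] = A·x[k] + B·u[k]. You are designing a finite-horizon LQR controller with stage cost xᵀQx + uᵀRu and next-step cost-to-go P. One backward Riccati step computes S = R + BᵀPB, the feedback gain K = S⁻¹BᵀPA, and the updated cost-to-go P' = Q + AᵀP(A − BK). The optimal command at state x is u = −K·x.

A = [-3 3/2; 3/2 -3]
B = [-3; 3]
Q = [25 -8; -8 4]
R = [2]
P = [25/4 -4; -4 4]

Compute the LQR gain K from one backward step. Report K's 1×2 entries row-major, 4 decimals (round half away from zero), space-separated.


BᵀP = [-30.7500 24.0000]
S = R + BᵀPB = [2] + [164.2500] = [166.2500]
BᵀPA = [128.2500 -118.1250]
K = S⁻¹·BᵀPA = [0.7714 -0.7105]
A−BK = [-0.6857 -0.6316; -0.8143 -0.8684]
AᵀP(A−BK) = [2.3143 0.0000; 0.0000 2.1316]
P' = Q + AᵀP(A−BK) = [27.3143 -8.0000; -8.0000 6.1316]
tr(P') = 33.4459

0.7714 -0.7105


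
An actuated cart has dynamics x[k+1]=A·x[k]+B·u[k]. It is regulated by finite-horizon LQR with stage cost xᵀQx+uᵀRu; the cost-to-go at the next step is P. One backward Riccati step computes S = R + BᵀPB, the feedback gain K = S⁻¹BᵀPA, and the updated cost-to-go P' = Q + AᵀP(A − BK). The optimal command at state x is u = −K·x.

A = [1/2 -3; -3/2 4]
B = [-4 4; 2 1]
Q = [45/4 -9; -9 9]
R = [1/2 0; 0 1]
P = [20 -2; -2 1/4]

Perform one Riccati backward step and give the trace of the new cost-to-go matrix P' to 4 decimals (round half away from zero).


20.9379

BᵀP = [-84.0000 8.5000; 78.0000 -7.7500]
S = R + BᵀPB = [1/2 0; 0 1] + [353.0000 -327.5000; -327.5000 304.2500] = [353.5000 -327.5000; -327.5000 305.2500]
BᵀPA = [-54.7500 286.0000; 50.6250 -265.0000]
K = S⁻¹·BᵀPA = [-0.2043 0.7912; -0.0534 -0.0192]
A−BK = [-0.1038 0.2419; -1.0379 2.4368]
AᵀP(A−BK) = [0.0776 -0.2063; -0.2063 0.6104]
P' = Q + AᵀP(A−BK) = [11.3276 -9.2063; -9.2063 9.6104]
tr(P') = 20.9379


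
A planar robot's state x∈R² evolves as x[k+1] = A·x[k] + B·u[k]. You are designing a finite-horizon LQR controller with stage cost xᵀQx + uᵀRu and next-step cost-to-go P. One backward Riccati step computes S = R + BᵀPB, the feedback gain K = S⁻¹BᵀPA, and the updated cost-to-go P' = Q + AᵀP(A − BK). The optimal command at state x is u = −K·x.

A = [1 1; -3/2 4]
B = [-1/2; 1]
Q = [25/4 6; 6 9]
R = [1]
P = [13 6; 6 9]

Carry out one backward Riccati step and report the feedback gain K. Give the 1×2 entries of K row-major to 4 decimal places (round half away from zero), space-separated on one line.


BᵀP = [-0.5000 6.0000]
S = R + BᵀPB = [1] + [6.2500] = [7.2500]
BᵀPA = [-9.5000 23.5000]
K = S⁻¹·BᵀPA = [-1.3103 3.2414]
A−BK = [0.3448 2.6207; -0.1897 0.7586]
AᵀP(A−BK) = [2.8017 4.7931; 4.7931 128.8276]
P' = Q + AᵀP(A−BK) = [9.0517 10.7931; 10.7931 137.8276]
tr(P') = 146.8793

-1.3103 3.2414


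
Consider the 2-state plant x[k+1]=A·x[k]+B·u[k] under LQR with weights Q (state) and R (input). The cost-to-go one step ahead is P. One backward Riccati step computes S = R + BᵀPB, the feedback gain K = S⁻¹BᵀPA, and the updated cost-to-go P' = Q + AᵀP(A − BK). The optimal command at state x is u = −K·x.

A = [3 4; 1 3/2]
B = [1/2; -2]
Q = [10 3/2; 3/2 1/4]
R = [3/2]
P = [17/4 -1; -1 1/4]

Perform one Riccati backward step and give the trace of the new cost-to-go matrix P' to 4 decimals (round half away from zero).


BᵀP = [4.1250 -1.0000]
S = R + BᵀPB = [3/2] + [4.0625] = [5.5625]
BᵀPA = [11.3750 15.0000]
K = S⁻¹·BᵀPA = [2.0449 2.6966]
A−BK = [1.9775 2.6517; 5.0899 6.8933]
AᵀP(A−BK) = [9.2388 12.2008; 12.2008 16.1131]
P' = Q + AᵀP(A−BK) = [19.2388 13.7008; 13.7008 16.3631]
tr(P') = 35.6018

35.6018


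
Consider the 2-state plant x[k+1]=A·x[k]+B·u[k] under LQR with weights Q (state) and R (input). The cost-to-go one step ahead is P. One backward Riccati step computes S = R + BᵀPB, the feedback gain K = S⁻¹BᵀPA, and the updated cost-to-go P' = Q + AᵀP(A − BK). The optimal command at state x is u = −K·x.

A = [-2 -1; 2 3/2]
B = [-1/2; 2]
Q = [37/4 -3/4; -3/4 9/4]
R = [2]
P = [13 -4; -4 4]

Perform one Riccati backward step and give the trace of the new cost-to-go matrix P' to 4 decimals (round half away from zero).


BᵀP = [-14.5000 10.0000]
S = R + BᵀPB = [2] + [27.2500] = [29.2500]
BᵀPA = [49.0000 29.5000]
K = S⁻¹·BᵀPA = [1.6752 1.0085]
A−BK = [-1.1624 -0.4957; -1.3504 -0.5171]
AᵀP(A−BK) = [17.9145 8.5812; 8.5812 4.2479]
P' = Q + AᵀP(A−BK) = [27.1645 7.8312; 7.8312 6.4979]
tr(P') = 33.6624

33.6624


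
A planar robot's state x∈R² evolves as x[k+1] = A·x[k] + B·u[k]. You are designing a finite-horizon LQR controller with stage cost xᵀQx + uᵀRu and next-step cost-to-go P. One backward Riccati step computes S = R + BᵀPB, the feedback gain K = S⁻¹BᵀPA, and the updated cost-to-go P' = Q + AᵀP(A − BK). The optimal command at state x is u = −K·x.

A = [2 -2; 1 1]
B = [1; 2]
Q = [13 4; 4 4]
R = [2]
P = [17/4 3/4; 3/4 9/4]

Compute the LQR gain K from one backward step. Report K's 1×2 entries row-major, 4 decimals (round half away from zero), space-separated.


0.9178 -0.3425

BᵀP = [5.7500 5.2500]
S = R + BᵀPB = [2] + [16.2500] = [18.2500]
BᵀPA = [16.7500 -6.2500]
K = S⁻¹·BᵀPA = [0.9178 -0.3425]
A−BK = [1.0822 -1.6575; -0.8356 1.6849]
AᵀP(A−BK) = [6.8767 -9.0137; -9.0137 14.1096]
P' = Q + AᵀP(A−BK) = [19.8767 -5.0137; -5.0137 18.1096]
tr(P') = 37.9863


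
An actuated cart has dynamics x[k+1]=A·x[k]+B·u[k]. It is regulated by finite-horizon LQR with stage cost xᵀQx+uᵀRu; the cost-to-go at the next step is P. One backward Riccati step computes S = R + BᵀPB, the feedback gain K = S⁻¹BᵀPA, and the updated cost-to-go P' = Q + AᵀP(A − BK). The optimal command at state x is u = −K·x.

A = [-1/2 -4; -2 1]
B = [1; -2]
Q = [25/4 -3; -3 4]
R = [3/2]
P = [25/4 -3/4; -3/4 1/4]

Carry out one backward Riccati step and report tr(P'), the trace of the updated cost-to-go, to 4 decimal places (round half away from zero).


28.8856

BᵀP = [7.7500 -1.2500]
S = R + BᵀPB = [3/2] + [10.2500] = [11.7500]
BᵀPA = [-1.3750 -32.2500]
K = S⁻¹·BᵀPA = [-0.1170 -2.7447]
A−BK = [-0.3830 -1.2553; -2.2340 -4.4894]
AᵀP(A−BK) = [0.9016 2.6011; 2.6011 17.7340]
P' = Q + AᵀP(A−BK) = [7.1516 -0.3989; -0.3989 21.7340]
tr(P') = 28.8856


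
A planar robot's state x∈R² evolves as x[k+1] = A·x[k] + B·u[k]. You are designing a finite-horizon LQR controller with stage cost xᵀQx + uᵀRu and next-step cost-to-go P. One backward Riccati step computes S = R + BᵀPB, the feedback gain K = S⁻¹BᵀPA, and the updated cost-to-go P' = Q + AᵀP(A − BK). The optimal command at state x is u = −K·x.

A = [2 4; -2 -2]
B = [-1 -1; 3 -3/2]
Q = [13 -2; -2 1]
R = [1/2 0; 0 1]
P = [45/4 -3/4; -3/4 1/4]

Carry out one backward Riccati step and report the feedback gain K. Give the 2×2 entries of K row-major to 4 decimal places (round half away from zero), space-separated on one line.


BᵀP = [-13.5000 1.5000; -10.1250 0.3750]
S = R + BᵀPB = [1/2 0; 0 1] + [18.0000 11.2500; 11.2500 9.5625] = [18.5000 11.2500; 11.2500 10.5625]
BᵀPA = [-30.0000 -57.0000; -21.0000 -41.2500]
K = S⁻¹·BᵀPA = [-1.1711 -2.0045; -0.7408 -1.7703]
A−BK = [0.0881 0.2251; 0.4022 1.3581]
AᵀP(A−BK) = [1.3091 2.6872; 2.6872 5.7158]
P' = Q + AᵀP(A−BK) = [14.3091 0.6872; 0.6872 6.7158]
tr(P') = 21.0250

-1.1711 -2.0045 -0.7408 -1.7703
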